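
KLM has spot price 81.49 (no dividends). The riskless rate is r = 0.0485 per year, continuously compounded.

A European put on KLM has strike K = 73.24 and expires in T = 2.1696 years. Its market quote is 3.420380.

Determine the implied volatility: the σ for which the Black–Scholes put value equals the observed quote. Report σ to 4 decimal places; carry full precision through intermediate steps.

sigma = 0.2136

At σ = 0.2136 the Black–Scholes value reproduces the quote:
σ√T = 0.2136·√2.1696 = 0.314623
d₁ = (ln(S/K) + (r+σ²/2)T) / (σ√T) = (ln(81.49/73.24) + (0.0485+0.2136²/2)·2.1696) / 0.314623 = (0.106739 + 0.154720) / 0.314623 = 0.831019
d₂ = d₁ − σ√T = 0.831019 − 0.314623 = 0.516396
e^{−rT} = 0.900121
N(−d₁) = 0.202981,  N(−d₂) = 0.302789
V = K·e^{−rT}·N(−d₂) − S·N(−d₁) = 19.961332 − 16.540952 = 3.420380 (the quoted price), and the Black–Scholes price is strictly increasing in σ, so σ is unique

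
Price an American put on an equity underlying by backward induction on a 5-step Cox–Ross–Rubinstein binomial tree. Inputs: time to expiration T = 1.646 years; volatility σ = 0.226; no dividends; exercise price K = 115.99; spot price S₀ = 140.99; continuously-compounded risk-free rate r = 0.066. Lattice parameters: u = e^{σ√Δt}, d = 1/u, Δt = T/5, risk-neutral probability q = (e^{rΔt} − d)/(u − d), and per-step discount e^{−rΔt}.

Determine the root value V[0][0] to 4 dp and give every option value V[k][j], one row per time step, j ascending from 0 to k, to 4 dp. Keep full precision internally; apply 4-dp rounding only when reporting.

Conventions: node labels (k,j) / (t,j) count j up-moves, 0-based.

Δt=0.32920  u=1.13845  d=0.87839  q=0.55209  discount=0.97851
step 5 (expiry): payoffs max(K−S,0) = 42.2651 20.4371 0.0000 0.0000 0.0000 0.0000
k=4: (k=4,j=0): S=83.9323, K−S=32.0577, hold=29.5648 ⇒ V=32.0577 exercise | (k=4,j=1): S=108.7824, K−S=7.2076, hold=8.9573 ⇒ V=8.9573 continue | (k=4,j=2): S=140.9900, K−S=0.0000, hold=0.0000 ⇒ V=0.0000 continue | (k=4,j=3): S=182.7334, K−S=0.0000, hold=0.0000 ⇒ V=0.0000 continue | (k=4,j=4): S=236.8359, K−S=0.0000, hold=0.0000 ⇒ V=0.0000 continue
k=3: (k=3,j=0): S=95.5529, K−S=20.4371, hold=18.8894 ⇒ V=20.4371 exercise | (k=3,j=1): S=123.8436, K−S=0.0000, hold=3.9259 ⇒ V=3.9259 continue | (k=3,j=2): S=160.5104, K−S=0.0000, hold=0.0000 ⇒ V=0.0000 continue | (k=3,j=3): S=208.0333, K−S=0.0000, hold=0.0000 ⇒ V=0.0000 continue
k=2: (k=2,j=0): S=108.7824, K−S=7.2076, hold=11.0781 ⇒ V=11.0781 continue | (k=2,j=1): S=140.9900, K−S=0.0000, hold=1.7207 ⇒ V=1.7207 continue | (k=2,j=2): S=182.7334, K−S=0.0000, hold=0.0000 ⇒ V=0.0000 continue
k=1: (k=1,j=0): S=123.8436, K−S=0.0000, hold=5.7849 ⇒ V=5.7849 continue | (k=1,j=1): S=160.5104, K−S=0.0000, hold=0.7541 ⇒ V=0.7541 continue
k=0: (k=0,j=0): S=140.9900, K−S=0.0000, hold=2.9429 ⇒ V=2.9429 continue

price = 2.9429
tree:
2.9429
5.7849 0.7541
11.0781 1.7207 0.0000
20.4371 3.9259 0.0000 0.0000
32.0577 8.9573 0.0000 0.0000 0.0000
42.2651 20.4371 0.0000 0.0000 0.0000 0.0000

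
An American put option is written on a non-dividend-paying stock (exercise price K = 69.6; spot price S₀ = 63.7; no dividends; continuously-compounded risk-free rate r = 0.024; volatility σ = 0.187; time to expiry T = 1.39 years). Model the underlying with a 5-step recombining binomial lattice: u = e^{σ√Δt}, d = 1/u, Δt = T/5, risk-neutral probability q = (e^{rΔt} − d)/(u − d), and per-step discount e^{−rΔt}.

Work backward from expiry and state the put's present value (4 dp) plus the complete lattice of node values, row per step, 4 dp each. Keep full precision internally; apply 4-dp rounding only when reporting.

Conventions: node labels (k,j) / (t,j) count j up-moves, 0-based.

Δt=0.27800, u=1.10362, d=0.90611, q=0.50926, disc=e^(-rΔt)=0.99335
k=5 terminal: V=max(K-S,0) → 30.6920 22.2108 11.8809 0.0000 0.0000 0.0000
k=4: j=0 S=42.9397 intr=26.6603 cont=26.1975 V=26.6603[EX]; j=1 S=52.2997 intr=17.3003 cont=16.8375 V=17.3003[EX]; j=2 S=63.7000 intr=5.9000 cont=5.7916 V=5.9000[EX]; j=3 S=77.5854 intr=0.0000 cont=0.0000 V=0.0000[hold]; j=4 S=94.4974 intr=0.0000 cont=0.0000 V=0.0000[hold]
k=3: j=0 S=47.3892 intr=22.2108 cont=21.7480 V=22.2108[EX]; j=1 S=57.7191 intr=11.8809 cont=11.4181 V=11.8809[EX]; j=2 S=70.3007 intr=0.0000 cont=2.8761 V=2.8761[hold]; j=3 S=85.6249 intr=0.0000 cont=0.0000 V=0.0000[hold]
k=2: j=0 S=52.2997 intr=17.3003 cont=16.8375 V=17.3003[EX]; j=1 S=63.7000 intr=5.9000 cont=7.2466 V=7.2466[hold]; j=2 S=77.5854 intr=0.0000 cont=1.4020 V=1.4020[hold]
k=1: j=0 S=57.7191 intr=11.8809 cont=12.0993 V=12.0993[hold]; j=1 S=70.3007 intr=0.0000 cont=4.2418 V=4.2418[hold]
k=0: j=0 S=63.7000 intr=5.9000 cont=8.0439 V=8.0439[hold]

price = 8.0439
tree:
8.0439
12.0993 4.2418
17.3003 7.2466 1.4020
22.2108 11.8809 2.8761 0.0000
26.6603 17.3003 5.9000 0.0000 0.0000
30.6920 22.2108 11.8809 0.0000 0.0000 0.0000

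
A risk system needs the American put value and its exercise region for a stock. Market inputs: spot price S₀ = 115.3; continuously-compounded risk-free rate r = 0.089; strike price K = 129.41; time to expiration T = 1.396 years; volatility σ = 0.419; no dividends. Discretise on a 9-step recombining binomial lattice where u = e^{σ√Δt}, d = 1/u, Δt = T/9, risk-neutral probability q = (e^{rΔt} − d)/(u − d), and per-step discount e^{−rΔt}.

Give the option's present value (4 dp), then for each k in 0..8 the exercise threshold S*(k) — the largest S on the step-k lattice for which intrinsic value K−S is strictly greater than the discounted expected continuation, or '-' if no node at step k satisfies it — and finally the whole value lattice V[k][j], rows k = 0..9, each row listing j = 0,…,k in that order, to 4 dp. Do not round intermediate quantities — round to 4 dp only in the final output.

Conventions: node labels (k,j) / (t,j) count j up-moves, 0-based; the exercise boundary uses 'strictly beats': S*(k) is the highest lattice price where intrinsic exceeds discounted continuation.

price = 24.7644
boundary = - - 82.8887 70.2794 82.8887 70.2794 82.8887 97.7602 82.8887
tree:
24.7644
34.4592 15.7868
46.5213 23.3905 8.6445
59.1306 33.5866 13.8749 3.6701
69.8217 46.5213 21.6238 6.5349 0.9160
78.8865 59.1306 32.4754 11.4056 1.8604 0.0000
86.5722 69.8217 46.5213 19.3739 3.7783 0.0000 0.0000
93.0888 78.8865 59.1306 31.6498 7.6734 0.0000 0.0000 0.0000
98.6141 86.5722 69.8217 46.5213 15.5840 0.0000 0.0000 0.0000 0.0000
103.2989 93.0888 78.8865 59.1306 31.6498 0.0000 0.0000 0.0000 0.0000 0.0000

params: Δt=0.15511 u=1.17942 d=0.84788 q=0.50077 e^(-rΔt)=0.98629
t_9 payoffs: 103.2989 93.0888 78.8865 59.1306 31.6498 0.0000 0.0000 0.0000 0.0000 0.0000
t_8: node(8,0) S=30.7959 payoff=98.6141 vs cont=96.8399 → 98.6141 [stop]  node(8,1) S=42.8378 payoff=86.5722 vs cont=84.7980 → 86.5722 [stop]  node(8,2) S=59.5883 payoff=69.8217 vs cont=68.0475 → 69.8217 [stop]  node(8,3) S=82.8887 payoff=46.5213 vs cont=44.7471 → 46.5213 [stop]  node(8,4) S=115.3000 payoff=14.1100 vs cont=15.5840 → 15.5840 [wait]  node(8,5) S=160.3849 payoff=0.0000 vs cont=0.0000 → 0.0000 [wait]  node(8,6) S=223.0990 payoff=0.0000 vs cont=0.0000 → 0.0000 [wait]  node(8,7) S=310.3358 payoff=0.0000 vs cont=0.0000 → 0.0000 [wait]  node(8,8) S=431.6841 payoff=0.0000 vs cont=0.0000 → 0.0000 [wait]  ⇒ S*(8)=82.8887
t_7: node(7,0) S=36.3212 payoff=93.0888 vs cont=91.3146 → 93.0888 [stop]  node(7,1) S=50.5235 payoff=78.8865 vs cont=77.1122 → 78.8865 [stop]  node(7,2) S=70.2794 payoff=59.1306 vs cont=57.3564 → 59.1306 [stop]  node(7,3) S=97.7602 payoff=31.6498 vs cont=30.6036 → 31.6498 [stop]  node(7,4) S=135.9867 payoff=0.0000 vs cont=7.6734 → 7.6734 [wait]  node(7,5) S=189.1606 payoff=0.0000 vs cont=0.0000 → 0.0000 [wait]  node(7,6) S=263.1266 payoff=0.0000 vs cont=0.0000 → 0.0000 [wait]  node(7,7) S=366.0151 payoff=0.0000 vs cont=0.0000 → 0.0000 [wait]  ⇒ S*(7)=97.7602
t_6: node(6,0) S=42.8378 payoff=86.5722 vs cont=84.7980 → 86.5722 [stop]  node(6,1) S=59.5883 payoff=69.8217 vs cont=68.0475 → 69.8217 [stop]  node(6,2) S=82.8887 payoff=46.5213 vs cont=44.7471 → 46.5213 [stop]  node(6,3) S=115.3000 payoff=14.1100 vs cont=19.3739 → 19.3739 [wait]  node(6,4) S=160.3849 payoff=0.0000 vs cont=3.7783 → 3.7783 [wait]  node(6,5) S=223.0990 payoff=0.0000 vs cont=0.0000 → 0.0000 [wait]  node(6,6) S=310.3358 payoff=0.0000 vs cont=0.0000 → 0.0000 [wait]  ⇒ S*(6)=82.8887
t_5: node(5,0) S=50.5235 payoff=78.8865 vs cont=77.1122 → 78.8865 [stop]  node(5,1) S=70.2794 payoff=59.1306 vs cont=57.3564 → 59.1306 [stop]  node(5,2) S=97.7602 payoff=31.6498 vs cont=32.4754 → 32.4754 [wait]  node(5,3) S=135.9867 payoff=0.0000 vs cont=11.4056 → 11.4056 [wait]  node(5,4) S=189.1606 payoff=0.0000 vs cont=1.8604 → 1.8604 [wait]  node(5,5) S=263.1266 payoff=0.0000 vs cont=0.0000 → 0.0000 [wait]  ⇒ S*(5)=70.2794
t_4: node(4,0) S=59.5883 payoff=69.8217 vs cont=68.0475 → 69.8217 [stop]  node(4,1) S=82.8887 payoff=46.5213 vs cont=45.1549 → 46.5213 [stop]  node(4,2) S=115.3000 payoff=14.1100 vs cont=21.6238 → 21.6238 [wait]  node(4,3) S=160.3849 payoff=0.0000 vs cont=6.5349 → 6.5349 [wait]  node(4,4) S=223.0990 payoff=0.0000 vs cont=0.9160 → 0.9160 [wait]  ⇒ S*(4)=82.8887
t_3: node(3,0) S=70.2794 payoff=59.1306 vs cont=57.3564 → 59.1306 [stop]  node(3,1) S=97.7602 payoff=31.6498 vs cont=33.5866 → 33.5866 [wait]  node(3,2) S=135.9867 payoff=0.0000 vs cont=13.8749 → 13.8749 [wait]  node(3,3) S=189.1606 payoff=0.0000 vs cont=3.6701 → 3.6701 [wait]  ⇒ S*(3)=70.2794
t_2: node(2,0) S=82.8887 payoff=46.5213 vs cont=45.7037 → 46.5213 [stop]  node(2,1) S=115.3000 payoff=14.1100 vs cont=23.3905 → 23.3905 [wait]  node(2,2) S=160.3849 payoff=0.0000 vs cont=8.6445 → 8.6445 [wait]  ⇒ S*(2)=82.8887
t_1: node(1,0) S=97.7602 payoff=31.6498 vs cont=34.4592 → 34.4592 [wait]  node(1,1) S=135.9867 payoff=0.0000 vs cont=15.7868 → 15.7868 [wait]  ⇒ S*(1)=-
t_0: node(0,0) S=115.3000 payoff=14.1100 vs cont=24.7644 → 24.7644 [wait]  ⇒ S*(0)=-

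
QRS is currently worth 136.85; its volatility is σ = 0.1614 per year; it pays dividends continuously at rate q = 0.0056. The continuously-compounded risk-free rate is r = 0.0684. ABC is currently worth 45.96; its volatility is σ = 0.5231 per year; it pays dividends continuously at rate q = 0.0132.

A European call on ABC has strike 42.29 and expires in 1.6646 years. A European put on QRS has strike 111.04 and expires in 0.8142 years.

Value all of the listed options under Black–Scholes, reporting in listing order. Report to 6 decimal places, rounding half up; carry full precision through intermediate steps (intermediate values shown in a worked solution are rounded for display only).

price(ABC call K=42.29) = 14.887620
price(QRS put K=111.04) = 0.256968

[ABC call K=42.29]
σ√T = 0.5231·√1.6646 = 0.674900
d₁ = (ln(S/K) + (r−q+σ²/2)T) / (σ√T) = (ln(45.96/42.29) + (0.0684−0.0132+0.5231²/2)·1.6646) / 0.674900 = (0.083221 + 0.319631) / 0.674900 = 0.596906
d₂ = d₁ − σ√T = 0.596906 − 0.674900 = -0.077995
e^{−rT} = 0.892384
e^{−qT} = 0.978267
N(d₁) = 0.724715,  N(d₂) = 0.468916
price = S·e^{−qT}·N(d₁) − K·e^{−rT}·N(d₂) = 32.584013 − 17.696393 = 14.887620
[QRS put K=111.04]
σ√T = 0.1614·√0.8142 = 0.145636
d₁ = (ln(S/K) + (r−q+σ²/2)T) / (σ√T) = (ln(136.85/111.04) + (0.0684−0.0056+0.1614²/2)·0.8142) / 0.145636 = (0.208995 + 0.061737) / 0.145636 = 1.858960
d₂ = d₁ − σ√T = 1.858960 − 0.145636 = 1.713323
e^{−rT} = 0.945831
e^{−qT} = 0.995451
N(−d₁) = 0.031516,  N(−d₂) = 0.043327
price = K·e^{−rT}·N(−d₂) − S·e^{−qT}·N(−d₁) = 4.550372 − 4.293404 = 0.256968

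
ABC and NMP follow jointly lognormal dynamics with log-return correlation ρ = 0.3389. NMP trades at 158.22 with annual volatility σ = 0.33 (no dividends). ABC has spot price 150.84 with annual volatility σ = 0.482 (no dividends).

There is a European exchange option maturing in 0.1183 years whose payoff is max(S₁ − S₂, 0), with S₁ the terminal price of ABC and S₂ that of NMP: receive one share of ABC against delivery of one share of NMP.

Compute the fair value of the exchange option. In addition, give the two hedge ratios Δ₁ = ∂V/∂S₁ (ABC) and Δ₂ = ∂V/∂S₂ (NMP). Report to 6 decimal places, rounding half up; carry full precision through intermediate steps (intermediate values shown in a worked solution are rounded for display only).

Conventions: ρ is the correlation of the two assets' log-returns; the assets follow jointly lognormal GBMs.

σ_eff = √(σ₁² + σ₂² − 2ρσ₁σ₂) = √(0.482² + 0.33² − 2·0.3389·0.482·0.33) = 0.483128
d₁ = (ln(S₁/S₂) + (q₂ − q₁ + σ_eff²/2)T) / (σ_eff√T) = (ln(150.84/158.22) + (0.0 − 0.0 + 0.116707)·0.1183) / 0.166171 = -0.204370
d₂ = d₁ − σ_eff√T = -0.204370 − 0.166171 = -0.370541
N(d₁) = 0.419032,  N(d₂) = 0.355490
V = S₁·e^{−q₁T}·N(d₁) − S₂·e^{−q₂T}·N(d₂) = 63.206794 − 56.245567 = 6.961227
Key observation: r never enters — measured in units of NMP, the claim is a call on S₁/S₂ struck at 1, so only the dividend yields and σ_eff matter.
Δ₁ = e^{−q₁T}·N(d₁) = 0.419032;  Δ₂ = −e^{−q₂T}·N(d₂) = -0.355490

exchange price = 6.961227
Δ1 = 0.419032
Δ2 = -0.355490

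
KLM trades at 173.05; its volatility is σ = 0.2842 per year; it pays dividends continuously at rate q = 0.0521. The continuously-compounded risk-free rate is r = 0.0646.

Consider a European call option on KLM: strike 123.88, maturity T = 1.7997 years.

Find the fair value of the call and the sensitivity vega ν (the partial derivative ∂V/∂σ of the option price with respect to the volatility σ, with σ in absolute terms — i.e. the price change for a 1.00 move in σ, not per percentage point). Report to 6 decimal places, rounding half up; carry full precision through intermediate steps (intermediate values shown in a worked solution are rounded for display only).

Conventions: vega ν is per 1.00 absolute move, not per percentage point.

σ√T = 0.2842·√1.7997 = 0.381263
d₁ = (ln(S/K) + (r−q+σ²/2)T) / (σ√T) = (ln(173.05/123.88) + (0.0646−0.0521+0.2842²/2)·1.7997) / 0.381263 = (0.334267 + 0.095177) / 0.381263 = 1.126374
d₂ = d₁ − σ√T = 1.126374 − 0.381263 = 0.745111
e^{−rT} = 0.890243
e^{−qT} = 0.910497
N(d₁) = 0.869996,  N(d₂) = 0.771898
Call price V = S·e^{−qT}·N(d₁) − K·e^{−rT}·N(d₂) = 137.077965 − 85.127443 = 51.950522
φ(d₁) = (1/√(2π))·e^{−d₁²/2} = 0.211549
ν = S·e^{−qT}·φ(d₁)·√T = 44.715894

price = 51.950522
ν = 44.715894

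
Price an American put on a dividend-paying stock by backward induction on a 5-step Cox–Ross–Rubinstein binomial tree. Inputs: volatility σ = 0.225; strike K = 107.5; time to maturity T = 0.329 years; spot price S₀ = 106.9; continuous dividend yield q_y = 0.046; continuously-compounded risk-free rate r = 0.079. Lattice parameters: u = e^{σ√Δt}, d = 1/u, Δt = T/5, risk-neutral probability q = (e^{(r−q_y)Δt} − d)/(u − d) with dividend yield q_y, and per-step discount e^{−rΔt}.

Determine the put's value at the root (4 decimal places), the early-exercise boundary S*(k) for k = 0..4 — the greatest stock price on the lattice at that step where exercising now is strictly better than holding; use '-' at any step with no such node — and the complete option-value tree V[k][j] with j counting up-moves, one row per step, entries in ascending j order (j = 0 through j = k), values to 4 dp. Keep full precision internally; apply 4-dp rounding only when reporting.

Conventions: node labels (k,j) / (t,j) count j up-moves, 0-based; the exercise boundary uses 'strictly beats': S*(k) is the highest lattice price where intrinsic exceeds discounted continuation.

Δt=0.06580  u=1.05941  d=0.94392  q=0.50440  discount=0.99482
step 5 (expiry): payoffs max(K−S,0) = 27.3969 17.5957 6.5952 0.0000 0.0000 0.0000
step 4: (k=4,j=0): S=84.8623, K−S=22.6377, hold=22.3368 ⇒ V=22.6377 exercise | (k=4,j=1): S=95.2459, K−S=12.2541, hold=11.9846 ⇒ V=12.2541 exercise | (k=4,j=2): S=106.9000, K−S=0.6000, hold=3.2516 ⇒ V=3.2516 continue | (k=4,j=3): S=119.9801, K−S=0.0000, hold=0.0000 ⇒ V=0.0000 continue | (k=4,j=4): S=134.6606, K−S=0.0000, hold=0.0000 ⇒ V=0.0000 continue  boundary S*=95.2459
step 3: (k=3,j=0): S=89.9043, K−S=17.5957, hold=17.3100 ⇒ V=17.5957 exercise | (k=3,j=1): S=100.9048, K−S=6.5952, hold=7.6733 ⇒ V=7.6733 continue | (k=3,j=2): S=113.2514, K−S=0.0000, hold=1.6032 ⇒ V=1.6032 continue | (k=3,j=3): S=127.1086, K−S=0.0000, hold=0.0000 ⇒ V=0.0000 continue  boundary S*=89.9043
step 2: (k=2,j=0): S=95.2459, K−S=12.2541, hold=12.5256 ⇒ V=12.5256 continue | (k=2,j=1): S=106.9000, K−S=0.6000, hold=4.5876 ⇒ V=4.5876 continue | (k=2,j=2): S=119.9801, K−S=0.0000, hold=0.7904 ⇒ V=0.7904 continue  boundary S*=-
step 1: (k=1,j=0): S=100.9048, K−S=6.5952, hold=8.4775 ⇒ V=8.4775 continue | (k=1,j=1): S=113.2514, K−S=0.0000, hold=2.6585 ⇒ V=2.6585 continue  boundary S*=-
step 0: (k=0,j=0): S=106.9000, K−S=0.6000, hold=5.5137 ⇒ V=5.5137 continue  boundary S*=-

price = 5.5137
boundary = - - - 89.9043 95.2459
tree:
5.5137
8.4775 2.6585
12.5256 4.5876 0.7904
17.5957 7.6733 1.6032 0.0000
22.6377 12.2541 3.2516 0.0000 0.0000
27.3969 17.5957 6.5952 0.0000 0.0000 0.0000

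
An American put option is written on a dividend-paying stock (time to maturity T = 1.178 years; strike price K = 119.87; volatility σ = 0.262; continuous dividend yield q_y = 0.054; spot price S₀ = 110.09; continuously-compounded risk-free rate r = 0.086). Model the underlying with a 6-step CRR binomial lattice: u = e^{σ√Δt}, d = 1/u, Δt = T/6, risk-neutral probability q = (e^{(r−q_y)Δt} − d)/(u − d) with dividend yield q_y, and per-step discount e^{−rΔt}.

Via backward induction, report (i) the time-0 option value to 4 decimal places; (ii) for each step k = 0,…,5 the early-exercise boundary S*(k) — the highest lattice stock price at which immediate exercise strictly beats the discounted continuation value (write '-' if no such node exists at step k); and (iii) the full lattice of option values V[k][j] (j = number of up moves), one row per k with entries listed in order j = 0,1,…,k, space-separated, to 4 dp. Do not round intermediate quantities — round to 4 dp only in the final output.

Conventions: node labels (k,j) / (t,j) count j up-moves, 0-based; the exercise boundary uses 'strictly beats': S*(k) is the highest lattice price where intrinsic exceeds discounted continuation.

price = 16.1658
boundary = - - 87.2796 77.7132 87.2796 98.0235
tree:
16.1658
23.3626 9.4666
32.5904 14.8628 4.3528
42.1568 22.5213 7.6537 1.1755
50.6746 32.5904 13.1451 2.3819 0.0000
58.2588 42.1568 21.8465 4.8265 0.0000 0.0000
65.0117 50.6746 32.5904 9.7800 0.0000 0.0000 0.0000

Δt=0.19633  u=1.12310  d=0.89039  q=0.49809  discount=0.98326
step 6 (expiry): payoffs max(K−S,0) = 65.0117 50.6746 32.5904 9.7800 0.0000 0.0000 0.0000
step 5: (k=5,j=0): S=61.6112, K−S=58.2588, hold=56.9016 ⇒ V=58.2588 exercise | (k=5,j=1): S=77.7132, K−S=42.1568, hold=40.9694 ⇒ V=42.1568 exercise | (k=5,j=2): S=98.0235, K−S=21.8465, hold=20.8733 ⇒ V=21.8465 exercise | (k=5,j=3): S=123.6419, K−S=0.0000, hold=4.8265 ⇒ V=4.8265 continue | (k=5,j=4): S=155.9555, K−S=0.0000, hold=0.0000 ⇒ V=0.0000 continue | (k=5,j=5): S=196.7144, K−S=0.0000, hold=0.0000 ⇒ V=0.0000 continue  boundary S*=98.0235
step 4: (k=4,j=0): S=69.1954, K−S=50.6746, hold=49.3974 ⇒ V=50.6746 exercise | (k=4,j=1): S=87.2796, K−S=32.5904, hold=31.5039 ⇒ V=32.5904 exercise | (k=4,j=2): S=110.0900, K−S=9.7800, hold=13.1451 ⇒ V=13.1451 continue | (k=4,j=3): S=138.8619, K−S=0.0000, hold=2.3819 ⇒ V=2.3819 continue | (k=4,j=4): S=175.1534, K−S=0.0000, hold=0.0000 ⇒ V=0.0000 continue  boundary S*=87.2796
step 3: (k=3,j=0): S=77.7132, K−S=42.1568, hold=40.9694 ⇒ V=42.1568 exercise | (k=3,j=1): S=98.0235, K−S=21.8465, hold=22.5213 ⇒ V=22.5213 continue | (k=3,j=2): S=123.6419, K−S=0.0000, hold=7.6537 ⇒ V=7.6537 continue | (k=3,j=3): S=155.9555, K−S=0.0000, hold=1.1755 ⇒ V=1.1755 continue  boundary S*=77.7132
step 2: (k=2,j=0): S=87.2796, K−S=32.5904, hold=31.8344 ⇒ V=32.5904 exercise | (k=2,j=1): S=110.0900, K−S=9.7800, hold=14.8628 ⇒ V=14.8628 continue | (k=2,j=2): S=138.8619, K−S=0.0000, hold=4.3528 ⇒ V=4.3528 continue  boundary S*=87.2796
step 1: (k=1,j=0): S=98.0235, K−S=21.8465, hold=23.3626 ⇒ V=23.3626 continue | (k=1,j=1): S=123.6419, K−S=0.0000, hold=9.4666 ⇒ V=9.4666 continue  boundary S*=-
step 0: (k=0,j=0): S=110.0900, K−S=9.7800, hold=16.1658 ⇒ V=16.1658 continue  boundary S*=-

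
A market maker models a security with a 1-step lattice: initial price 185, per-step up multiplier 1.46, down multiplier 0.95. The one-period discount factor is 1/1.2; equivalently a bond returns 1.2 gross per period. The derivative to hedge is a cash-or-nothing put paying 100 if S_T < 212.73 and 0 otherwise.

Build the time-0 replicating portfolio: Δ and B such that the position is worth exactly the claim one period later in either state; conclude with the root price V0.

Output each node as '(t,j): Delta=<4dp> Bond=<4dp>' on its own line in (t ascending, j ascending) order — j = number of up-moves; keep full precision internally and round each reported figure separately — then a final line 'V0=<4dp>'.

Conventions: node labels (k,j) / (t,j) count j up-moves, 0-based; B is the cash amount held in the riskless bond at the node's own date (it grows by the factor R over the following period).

(0,0): Delta=-1.0599 Bond=238.5621
V0=42.4837

No-arbitrage ⇒ martingale measure with p* = (R−d)/(u−d) = 0.4902.
Expiry values: V(1,0)=100.0000, V(1,1)=0.0000
  t=0,j=0: stock 185.0000 → up 270.1000 (V=0.0000), down 175.7500 (V=100.0000). Price 42.4837; hedge Δ=-1.0599, bond B=238.5621.
Verification: the root portfolio costs Δ(0,0)·S0 + B(0,0) = 42.4837, matching V0.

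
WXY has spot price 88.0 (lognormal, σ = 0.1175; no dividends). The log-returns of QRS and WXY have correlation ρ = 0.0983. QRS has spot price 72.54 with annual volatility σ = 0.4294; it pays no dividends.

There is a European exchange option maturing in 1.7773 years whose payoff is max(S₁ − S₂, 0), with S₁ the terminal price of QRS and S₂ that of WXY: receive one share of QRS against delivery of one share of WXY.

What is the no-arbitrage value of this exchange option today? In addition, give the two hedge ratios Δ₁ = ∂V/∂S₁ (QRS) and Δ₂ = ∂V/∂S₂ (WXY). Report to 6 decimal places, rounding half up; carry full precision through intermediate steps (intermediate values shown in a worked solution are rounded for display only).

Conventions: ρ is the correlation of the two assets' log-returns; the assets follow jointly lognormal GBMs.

exchange price = 11.516916
Δ1 = 0.482150
Δ2 = -0.266571

σ_eff = √(σ₁² + σ₂² − 2ρσ₁σ₂) = √(0.4294² + 0.1175² − 2·0.0983·0.4294·0.1175) = 0.433902
d₁ = (ln(S₁/S₂) + (q₂ − q₁ + σ_eff²/2)T) / (σ_eff√T) = (ln(72.54/88.0) + (0.0 − 0.0 + 0.094136)·1.7773) / 0.578459 = -0.044759
d₂ = d₁ − σ_eff√T = -0.044759 − 0.578459 = -0.623218
N(d₁) = 0.482150,  N(d₂) = 0.266571
V = S₁·e^{−q₁T}·N(d₁) − S₂·e^{−q₂T}·N(d₂) = 34.975130 − 23.458214 = 11.516916
Key observation: pricing in WXY-units makes this a unit-strike call on the ratio S₁/S₂ — the risk-free rate cancels and cannot affect the value.
Δ₁ = e^{−q₁T}·N(d₁) = 0.482150;  Δ₂ = −e^{−q₂T}·N(d₂) = -0.266571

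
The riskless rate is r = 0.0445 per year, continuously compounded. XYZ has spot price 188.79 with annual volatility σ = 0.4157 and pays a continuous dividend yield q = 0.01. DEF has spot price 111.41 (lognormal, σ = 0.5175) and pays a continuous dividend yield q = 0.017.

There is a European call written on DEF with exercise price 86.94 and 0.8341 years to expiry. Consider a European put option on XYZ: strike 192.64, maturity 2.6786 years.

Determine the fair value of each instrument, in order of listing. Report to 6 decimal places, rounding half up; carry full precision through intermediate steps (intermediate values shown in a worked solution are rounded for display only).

[DEF call K=86.94]
σ√T = 0.5175·√0.8341 = 0.472628
d₁ = (ln(S/K) + (r−q+σ²/2)T) / (σ√T) = (ln(111.41/86.94) + (0.0445−0.017+0.5175²/2)·0.8341) / 0.472628 = (0.247999 + 0.134626) / 0.472628 = 0.809570
d₂ = d₁ − σ√T = 0.809570 − 0.472628 = 0.336942
e^{−rT} = 0.963563
e^{−qT} = 0.985920
N(d₁) = 0.790906,  N(d₂) = 0.631920
price = S·e^{−qT}·N(d₁) − K·e^{−rT}·N(d₂) = 86.874233 − 52.937267 = 33.936967
[XYZ put K=192.64]
σ√T = 0.4157·√2.6786 = 0.680352
d₁ = (ln(S/K) + (r−q+σ²/2)T) / (σ√T) = (ln(188.79/192.64) + (0.0445−0.01+0.4157²/2)·2.6786) / 0.680352 = (-0.020188 + 0.323851) / 0.680352 = 0.446333
d₂ = d₁ − σ√T = 0.446333 − 0.680352 = -0.234020
e^{−rT} = 0.887632
e^{−qT} = 0.973570
N(−d₁) = 0.327678,  N(−d₂) = 0.592515
price = K·e^{−rT}·N(−d₂) − S·e^{−qT}·N(−d₁) = 101.316235 − 60.227367 = 41.088868

price(DEF call K=86.94) = 33.936967
price(XYZ put K=192.64) = 41.088868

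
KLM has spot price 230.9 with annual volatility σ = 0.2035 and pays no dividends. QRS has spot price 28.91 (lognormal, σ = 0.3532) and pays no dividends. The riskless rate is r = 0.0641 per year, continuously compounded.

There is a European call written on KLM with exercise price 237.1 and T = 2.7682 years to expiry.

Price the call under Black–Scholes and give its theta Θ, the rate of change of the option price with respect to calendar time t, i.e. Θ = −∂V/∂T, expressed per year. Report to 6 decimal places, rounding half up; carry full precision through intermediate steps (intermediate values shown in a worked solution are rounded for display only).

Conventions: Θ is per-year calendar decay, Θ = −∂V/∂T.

σ√T = 0.2035·√2.7682 = 0.338581
d₁ = (ln(S/K) + (r+σ²/2)T) / (σ√T) = (ln(230.9/237.1) + (0.0641+0.2035²/2)·2.7682) / 0.338581 = (-0.026497 + 0.234760) / 0.338581 = 0.615105
d₂ = d₁ − σ√T = 0.615105 − 0.338581 = 0.276523
e^{−rT} = 0.837410
N(d₁) = 0.730757,  N(d₂) = 0.608927
Call price V = S·N(d₁) − K·e^{−rT}·N(d₂) = 168.731841 − 120.902367 = 47.829474
φ(d₁) = (1/√(2π))·e^{−d₁²/2} = 0.330181
Θ = −S·φ(d₁)·σ/(2√T) − r·K·e^{−rT}·N(d₂) = −4.662418 − 7.749842 = -12.412260

price = 47.829474
Θ = -12.412260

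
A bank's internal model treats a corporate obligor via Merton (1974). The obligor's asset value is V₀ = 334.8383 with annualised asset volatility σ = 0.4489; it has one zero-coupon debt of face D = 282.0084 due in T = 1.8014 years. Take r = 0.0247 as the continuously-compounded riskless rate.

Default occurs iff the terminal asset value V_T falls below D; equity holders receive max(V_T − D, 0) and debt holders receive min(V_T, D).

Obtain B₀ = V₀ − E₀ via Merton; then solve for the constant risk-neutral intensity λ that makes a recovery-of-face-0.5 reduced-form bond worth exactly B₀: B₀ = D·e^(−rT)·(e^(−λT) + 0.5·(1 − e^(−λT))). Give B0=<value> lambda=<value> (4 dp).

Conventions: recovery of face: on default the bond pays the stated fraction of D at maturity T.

B0=226.3111 lambda=0.2157

Equity is a call on the firm's assets struck at D = 282.0084:
d₁ = [ln(V₀/D) + (r + σ²/2)T] / (σ√T)
   = [ln(334.8383/282.0084) + (0.0247 + 0.5·0.4489²)·1.8014] / (0.4489·√1.8014)
   = [0.171711 + 0.225996] / 0.602497 = 0.660098
d₂ = d₁ − σ√T = 0.660098 − 0.602497 = 0.057601
N(d₁) = 0.745404,  N(d₂) = 0.522967,  e^(−rT) = 0.956481
E₀ = V₀·N(d₁) − D·e^(−rT)·N(d₂)
   = 334.8383·0.745404 − 282.0084·0.956481·0.522967 = 108.527190
B₀ = V₀ − E₀ = 334.8383 − 108.527190 = 226.311110
e^(−λT) = (B₀·e^(rT)/D − 0.5)/(1 − 0.5) = (226.3111·1.045499/282.0084 − 0.5)/0.5 = 0.67802164
λ = −ln(0.67802164)/1.8014 = 0.215708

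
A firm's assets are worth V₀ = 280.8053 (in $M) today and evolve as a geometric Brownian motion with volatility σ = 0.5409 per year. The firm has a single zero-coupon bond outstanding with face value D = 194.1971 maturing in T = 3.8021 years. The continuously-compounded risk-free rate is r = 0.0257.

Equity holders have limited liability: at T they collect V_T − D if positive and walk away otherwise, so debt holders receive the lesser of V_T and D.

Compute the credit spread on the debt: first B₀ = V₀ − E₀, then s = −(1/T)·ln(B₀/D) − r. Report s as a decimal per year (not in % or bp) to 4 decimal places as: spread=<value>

spread=0.0824

Equity is a call on the firm's assets struck at D = 194.1971:
d₁ = [ln(V₀/D) + (r + σ²/2)T] / (σ√T)
   = [ln(280.8053/194.1971) + (0.0257 + 0.5·0.5409²)·3.8021] / (0.5409·√3.8021)
   = [0.368788 + 0.653910] / 1.054700 = 0.969658
d₂ = d₁ − σ√T = 0.969658 − 1.054700 = -0.085042
N(d₁) = 0.833891,  N(d₂) = 0.466114,  e^(−rT) = 0.906908
E₀ = V₀·N(d₁) − D·e^(−rT)·N(d₂)
   = 280.8053·0.833891 − 194.1971·0.906908·0.466114 = 152.069609
B₀ = V₀ − E₀ = 280.8053 − 152.069609 = 128.735691
spread = −(1/T)·ln(B₀/D) − r = −(1/3.8021)·ln(128.735691/194.1971) − 0.0257 = 0.08242767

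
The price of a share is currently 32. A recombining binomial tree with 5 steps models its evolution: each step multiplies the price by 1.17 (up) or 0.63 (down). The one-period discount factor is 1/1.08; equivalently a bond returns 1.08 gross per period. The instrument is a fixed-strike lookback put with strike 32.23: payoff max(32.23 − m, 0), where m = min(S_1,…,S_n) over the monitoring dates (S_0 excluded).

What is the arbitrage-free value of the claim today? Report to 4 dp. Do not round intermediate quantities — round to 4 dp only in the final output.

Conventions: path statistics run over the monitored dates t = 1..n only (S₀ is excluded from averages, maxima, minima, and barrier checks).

Set p* = 0.8333 (from d < R < u); the path-dependent value is the discounted p*-expectation over all price paths.
Enumerate all 2^5 = 32 price paths (U = up ×1.17, D = down ×0.63); each path with k up-moves has probability p*^k·(1−p*)^(5−k).
DDDDD: m=3.1758, payoff=29.0542, prob=0.000129
UDDDD: m=5.8979, payoff=26.3321, prob=0.000643
DUDDD: m=5.8979, payoff=26.3321, prob=0.000643
UUDDD: m=10.9533, payoff=21.2767, prob=0.003215
DDUDD: m=5.8979, payoff=26.3321, prob=0.000643
UDUDD: m=10.9533, payoff=21.2767, prob=0.003215
DUUDD: m=10.9533, payoff=21.2767, prob=0.003215
UUUDD: m=20.3418, payoff=11.8882, prob=0.016075
DDDUD: m=5.8979, payoff=26.3321, prob=0.000643
UDDUD: m=10.9533, payoff=21.2767, prob=0.003215
DUDUD: m=10.9533, payoff=21.2767, prob=0.003215
UUDUD: m=20.3418, payoff=11.8882, prob=0.016075
DDUUD: m=10.9533, payoff=21.2767, prob=0.003215
UDUUD: m=20.3418, payoff=11.8882, prob=0.016075
DUUUD: m=20.1600, payoff=12.0700, prob=0.016075
UUUUD: m=37.4400, payoff=0.0000, prob=0.080376
DDDDU: m=5.0409, payoff=27.1891, prob=0.000643
UDDDU: m=9.3618, payoff=22.8682, prob=0.003215
DUDDU: m=9.3618, payoff=22.8682, prob=0.003215
UUDDU: m=17.3861, payoff=14.8439, prob=0.016075
DDUDU: m=9.3618, payoff=22.8682, prob=0.003215
UDUDU: m=17.3861, payoff=14.8439, prob=0.016075
DUUDU: m=17.3861, payoff=14.8439, prob=0.016075
UUUDU: m=32.2885, payoff=0.0000, prob=0.080376
DDDUU: m=8.0015, payoff=24.2285, prob=0.003215
UDDUU: m=14.8599, payoff=17.3701, prob=0.016075
DUDUU: m=14.8599, payoff=17.3701, prob=0.016075
UUDUU: m=27.5970, payoff=4.6330, prob=0.080376
DDUUU: m=12.7008, payoff=19.5292, prob=0.016075
UDUUU: m=23.5872, payoff=8.6428, prob=0.080376
DUUUU: m=20.1600, payoff=12.0700, prob=0.080376
UUUUU: m=37.4400, payoff=0.0000, prob=0.401878
Price = Σ prob·payoff / R^5 = 5.190593 / 1.469328 = 3.5326

price = 3.5326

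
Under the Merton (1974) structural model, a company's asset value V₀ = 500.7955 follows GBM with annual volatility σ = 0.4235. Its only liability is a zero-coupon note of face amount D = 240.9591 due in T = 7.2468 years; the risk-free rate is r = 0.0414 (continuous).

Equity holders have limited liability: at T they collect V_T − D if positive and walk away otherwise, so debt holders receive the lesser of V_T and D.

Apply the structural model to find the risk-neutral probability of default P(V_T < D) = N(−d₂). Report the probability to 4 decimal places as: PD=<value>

Equity is a call on the firm's assets struck at D = 240.9591:
d₁ = [ln(V₀/D) + (r + σ²/2)T] / (σ√T)
   = [ln(500.7955/240.9591) + (0.0414 + 0.5·0.4235²)·7.2468] / (0.4235·√7.2468)
   = [0.731571 + 0.949882] / 1.140057 = 1.474885
d₂ = d₁ − σ√T = 1.474885 − 1.140057 = 0.334828
risk-neutral PD = N(−d₂) = N(-0.334828) = 0.368877

PD=0.3689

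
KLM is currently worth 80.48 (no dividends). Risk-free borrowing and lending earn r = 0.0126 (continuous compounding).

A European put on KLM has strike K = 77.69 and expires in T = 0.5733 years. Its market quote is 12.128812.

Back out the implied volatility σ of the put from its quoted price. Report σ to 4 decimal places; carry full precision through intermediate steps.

At σ = 0.5819 the Black–Scholes value reproduces the quote:
σ√T = 0.5819·√0.5733 = 0.440595
d₁ = (ln(S/K) + (r+σ²/2)T) / (σ√T) = (ln(80.48/77.69) + (0.0126+0.5819²/2)·0.5733) / 0.440595 = (0.035282 + 0.104285) / 0.440595 = 0.316771
d₂ = d₁ − σ√T = 0.316771 − 0.440595 = -0.123824
e^{−rT} = 0.992802
N(−d₁) = 0.375709,  N(−d₂) = 0.549273
V = K·e^{−rT}·N(−d₂) − S·N(−d₁) = 42.365849 − 30.237037 = 12.128812 (matching the quote); vega is positive throughout, so no other σ reproduces this price

sigma = 0.5819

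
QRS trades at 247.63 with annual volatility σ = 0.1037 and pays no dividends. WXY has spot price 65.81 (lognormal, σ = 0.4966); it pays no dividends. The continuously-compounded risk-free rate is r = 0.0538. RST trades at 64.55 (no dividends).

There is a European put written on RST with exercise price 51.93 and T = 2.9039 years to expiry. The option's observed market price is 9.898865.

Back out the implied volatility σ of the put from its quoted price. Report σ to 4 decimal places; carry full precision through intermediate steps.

At σ = 0.5136 the Black–Scholes value reproduces the quote:
σ√T = 0.5136·√2.9039 = 0.875217
d₁ = (ln(S/K) + (r+σ²/2)T) / (σ√T) = (ln(64.55/51.93) + (0.0538+0.5136²/2)·2.9039) / 0.875217 = (0.217543 + 0.539232) / 0.875217 = 0.864672
d₂ = d₁ − σ√T = 0.864672 − 0.875217 = -0.010545
e^{−rT} = 0.855363
N(−d₁) = 0.193609,  N(−d₂) = 0.504207
V = K·e^{−rT}·N(−d₂) − S·N(−d₁) = 22.396353 − 12.497487 = 9.898865 (equal to the quote); since ∂V/∂σ > 0 for all σ, the implied volatility is unique

sigma = 0.5136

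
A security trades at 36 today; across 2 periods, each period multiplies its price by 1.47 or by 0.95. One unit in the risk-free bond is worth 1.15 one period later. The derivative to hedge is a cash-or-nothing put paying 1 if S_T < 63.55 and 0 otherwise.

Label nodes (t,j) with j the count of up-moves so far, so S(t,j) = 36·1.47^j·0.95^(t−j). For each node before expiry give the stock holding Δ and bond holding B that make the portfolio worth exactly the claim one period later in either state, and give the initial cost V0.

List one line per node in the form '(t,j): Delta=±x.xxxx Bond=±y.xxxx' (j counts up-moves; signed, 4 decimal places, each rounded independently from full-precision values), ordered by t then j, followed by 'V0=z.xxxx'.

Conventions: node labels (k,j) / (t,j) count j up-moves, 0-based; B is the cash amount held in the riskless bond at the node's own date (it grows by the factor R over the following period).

(0,0): Delta=-0.0179 Bond=1.2875
(1,0): Delta=0.0000 Bond=0.8696
(1,1): Delta=-0.0363 Bond=2.4582
V0=0.6443

No-arbitrage ⇒ martingale measure with p* = (R−d)/(u−d) = 0.3846.
Expiry values: V(2,0)=1.0000, V(2,1)=1.0000, V(2,2)=0.0000
  t=1,j=0: stock 34.2000 → up 50.2740 (V=1.0000), down 32.4900 (V=1.0000). Price 0.8696; hedge Δ=0.0000, bond B=0.8696.
  t=1,j=1: stock 52.9200 → up 77.7924 (V=0.0000), down 50.2740 (V=1.0000). Price 0.5351; hedge Δ=-0.0363, bond B=2.4582.
  t=0,j=0: stock 36.0000 → up 52.9200 (V=0.5351), down 34.2000 (V=0.8696). Price 0.6443; hedge Δ=-0.0179, bond B=1.2875.
Verification: the root portfolio costs Δ(0,0)·S0 + B(0,0) = 0.6443, matching V0.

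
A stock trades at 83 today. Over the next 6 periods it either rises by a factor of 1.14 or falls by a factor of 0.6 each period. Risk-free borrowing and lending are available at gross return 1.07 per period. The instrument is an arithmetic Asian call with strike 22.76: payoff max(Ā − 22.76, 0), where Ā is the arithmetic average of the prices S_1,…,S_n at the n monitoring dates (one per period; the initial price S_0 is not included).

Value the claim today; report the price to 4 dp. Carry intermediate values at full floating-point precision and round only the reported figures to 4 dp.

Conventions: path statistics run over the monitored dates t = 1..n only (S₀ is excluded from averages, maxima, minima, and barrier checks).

price = 55.3869

Risk-neutral up-probability p* = (R−d)/(u−d) = (1.07−0.6)/(1.14−0.6) = 0.8704; the claim prices as the p*-weighted sum of path payoffs discounted by R^6.
Enumerate all 2^6 = 64 price paths (U = up ×1.14, D = down ×0.6); each path with k up-moves has probability p*^k·(1−p*)^(6−k).
DDDDDD: Ā=19.7819, payoff=0.0000, prob=0.000005
UDDDDD: Ā=37.5856, payoff=14.8256, prob=0.000032
DUDDDD: Ā=30.1156, payoff=7.3556, prob=0.000032
UUDDDD: Ā=57.2196, payoff=34.4596, prob=0.000214
DDUDDD: Ā=25.6336, payoff=2.8736, prob=0.000032
UDUDDD: Ā=48.7038, payoff=25.9438, prob=0.000214
DUUDDD: Ā=41.2338, payoff=18.4738, prob=0.000214
UUUDDD: Ā=78.3442, payoff=55.5842, prob=0.001436
DDDUDD: Ā=22.9444, payoff=0.1844, prob=0.000032
UDDUDD: Ā=43.5943, payoff=20.8343, prob=0.000214
DUDUDD: Ā=36.1243, payoff=13.3643, prob=0.000214
UUDUDD: Ā=68.6362, payoff=45.8762, prob=0.001436
DDUUDD: Ā=31.6423, payoff=8.8823, prob=0.000214
UDUUDD: Ā=60.1204, payoff=37.3604, prob=0.001436
DUUUDD: Ā=52.6504, payoff=29.8904, prob=0.001436
UUUUDD: Ā=100.0358, payoff=77.2758, prob=0.009643
DDDDUD: Ā=21.3309, payoff=0.0000, prob=0.000032
UDDDUD: Ā=40.5286, payoff=17.7686, prob=0.000214
DUDDUD: Ā=33.0586, payoff=10.2986, prob=0.000214
UUDDUD: Ā=62.8114, payoff=40.0514, prob=0.001436
DDUDUD: Ā=28.5766, payoff=5.8166, prob=0.000214
UDUDUD: Ā=54.2956, payoff=31.5356, prob=0.001436
DUUDUD: Ā=46.8256, payoff=24.0656, prob=0.001436
UUUDUD: Ā=88.9687, payoff=66.2087, prob=0.009643
DDDUUD: Ā=25.8874, payoff=3.1274, prob=0.000214
UDDUUD: Ā=49.1862, payoff=26.4262, prob=0.001436
DUDUUD: Ā=41.7162, payoff=18.9562, prob=0.001436
UUDUUD: Ā=79.2607, payoff=56.5007, prob=0.009643
DDUUUD: Ā=37.2342, payoff=14.4742, prob=0.001436
UDUUUD: Ā=70.7449, payoff=47.9849, prob=0.009643
DUUUUD: Ā=63.2749, payoff=40.5149, prob=0.009643
UUUUUD: Ā=120.2223, payoff=97.4623, prob=0.064748
DDDDDU: Ā=20.3628, payoff=0.0000, prob=0.000032
UDDDDU: Ā=38.6892, payoff=15.9292, prob=0.000214
DUDDDU: Ā=31.2192, payoff=8.4592, prob=0.000214
UUDDDU: Ā=59.3165, payoff=36.5565, prob=0.001436
DDUDDU: Ā=26.7372, payoff=3.9772, prob=0.000214
UDUDDU: Ā=50.8007, payoff=28.0407, prob=0.001436
DUUDDU: Ā=43.3307, payoff=20.5707, prob=0.001436
UUUDDU: Ā=82.3284, payoff=59.5684, prob=0.009643
DDDUDU: Ā=24.0480, payoff=1.2880, prob=0.000214
UDDUDU: Ā=45.6913, payoff=22.9313, prob=0.001436
DUDUDU: Ā=38.2213, payoff=15.4613, prob=0.001436
UUDUDU: Ā=72.6204, payoff=49.8604, prob=0.009643
DDUUDU: Ā=33.7393, payoff=10.9793, prob=0.001436
UDUUDU: Ā=64.1046, payoff=41.3446, prob=0.009643
DUUUDU: Ā=56.6346, payoff=33.8746, prob=0.009643
UUUUDU: Ā=107.6058, payoff=84.8458, prob=0.064748
DDDDUU: Ā=22.4345, payoff=0.0000, prob=0.000214
UDDDUU: Ā=42.6256, payoff=19.8656, prob=0.001436
DUDDUU: Ā=35.1556, payoff=12.3956, prob=0.001436
UUDDUU: Ā=66.7956, payoff=44.0356, prob=0.009643
DDUDUU: Ā=30.6736, payoff=7.9136, prob=0.001436
UDUDUU: Ā=58.2798, payoff=35.5198, prob=0.009643
DUUDUU: Ā=50.8098, payoff=28.0498, prob=0.009643
UUUDUU: Ā=96.5386, payoff=73.7786, prob=0.064748
DDDUUU: Ā=27.9844, payoff=5.2244, prob=0.001436
UDDUUU: Ā=53.1703, payoff=30.4103, prob=0.009643
DUDUUU: Ā=45.7003, payoff=22.9403, prob=0.009643
UUDUUU: Ā=86.8306, payoff=64.0706, prob=0.064748
DDUUUU: Ā=41.2183, payoff=18.4583, prob=0.009643
UDUUUU: Ā=78.3148, payoff=55.5548, prob=0.064748
DUUUUU: Ā=70.8448, payoff=48.0848, prob=0.064748
UUUUUU: Ā=134.6051, payoff=111.8451, prob=0.434735
Price = Σ prob·payoff / R^6 = 83.120831 / 1.500730 = 55.3869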